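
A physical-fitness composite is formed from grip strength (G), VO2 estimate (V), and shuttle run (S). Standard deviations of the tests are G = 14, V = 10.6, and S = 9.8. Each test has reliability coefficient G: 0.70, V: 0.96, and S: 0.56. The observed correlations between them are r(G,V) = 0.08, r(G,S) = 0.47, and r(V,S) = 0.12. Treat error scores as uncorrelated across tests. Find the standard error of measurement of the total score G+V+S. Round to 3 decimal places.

Var(total) = 404.4 + 177.643 = 582.043.
True-score variance = 298.848 + 177.643 = 476.491, so reliability = 0.8187.
Error variance = 582.043 − 476.491 = 105.552; SEM = √105.552 = 10.274.

10.274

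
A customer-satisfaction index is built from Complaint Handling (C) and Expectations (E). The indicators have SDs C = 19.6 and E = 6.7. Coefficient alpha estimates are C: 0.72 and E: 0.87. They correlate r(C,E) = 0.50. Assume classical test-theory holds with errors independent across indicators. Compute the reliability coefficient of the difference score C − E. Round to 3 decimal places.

Var(C−E) = 19.6² + 6.7² − 2·19.6·6.7·0.50 = 429.05 − 131.32 = 297.73.
With uncorrelated errors the cross-covariances are all true-score covariance, so they carry over unchanged; only the diagonal terms shrink to ρᵢσᵢ².
True-score variance = [19.6²·0.72 + 6.7²·0.87] − 131.32 = 315.65 − 131.32 = 184.33.
Reliability = 184.33 / 297.73 = 0.619.

0.619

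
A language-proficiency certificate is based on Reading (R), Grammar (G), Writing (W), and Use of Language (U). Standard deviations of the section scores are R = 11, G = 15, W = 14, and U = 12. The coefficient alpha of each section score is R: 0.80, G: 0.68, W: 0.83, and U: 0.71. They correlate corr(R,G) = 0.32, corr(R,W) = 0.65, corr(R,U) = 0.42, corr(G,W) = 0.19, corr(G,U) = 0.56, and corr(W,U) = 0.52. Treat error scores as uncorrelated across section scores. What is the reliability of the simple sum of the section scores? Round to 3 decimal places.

0.890

Var(R+G+W+U) = 11² + 15² + 14² + 12² + 2·[11·15·0.32 + 11·14·0.65 + 11·12·0.42 + 15·14·0.19 + 15·12·0.56 + 14·12·0.52] = 686 + 872.8 = 1558.8.
Because errors are independent across components, Cov(Tᵢ,Tⱼ) = Cov(Xᵢ,Xⱼ); the off-diagonal part of the true-score variance is the same as above.
True-score variance = [11²·0.80 + 15²·0.68 + 14²·0.83 + 12²·0.71] + 872.8 = 514.72 + 872.8 = 1387.52.
Reliability = 1387.52 / 1558.8 = 0.890.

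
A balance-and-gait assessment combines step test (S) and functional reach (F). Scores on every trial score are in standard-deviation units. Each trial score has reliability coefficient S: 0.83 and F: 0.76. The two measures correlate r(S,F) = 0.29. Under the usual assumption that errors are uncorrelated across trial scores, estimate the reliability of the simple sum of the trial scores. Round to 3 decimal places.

Var(S+F) = 2 + 2·[0.29] = 2 + 0.58 = 2.58.
Because errors are independent across components, Cov(Tᵢ,Tⱼ) = Cov(Xᵢ,Xⱼ); the off-diagonal part of the true-score variance is the same as above.
True-score variance = [0.83 + 0.76] + 0.58 = 1.59 + 0.58 = 2.17.
Reliability = 2.17 / 2.58 = 0.841.

0.841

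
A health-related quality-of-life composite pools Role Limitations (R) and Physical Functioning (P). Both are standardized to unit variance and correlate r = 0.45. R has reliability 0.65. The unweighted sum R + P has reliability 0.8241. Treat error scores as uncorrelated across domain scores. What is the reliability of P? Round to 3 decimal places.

0.840

Var(R+P) = 2 + 2·0.45 = 2.900.
True-score variance = ρ_R + ρ_P + 2·0.45, so 0.8241 = (0.65 + ρ_P + 0.90) / 2.900.
ρ_P = 0.8241·2.900 − 0.65 − 0.90 = 0.840.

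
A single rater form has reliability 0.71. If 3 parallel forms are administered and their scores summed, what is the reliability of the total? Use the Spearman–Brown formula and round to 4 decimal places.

ρ_k = kρ / (1 + (k−1)ρ) = 3·0.71 / (1 + 2·0.71) = 2.130 / 2.420 = 0.8802.

0.8802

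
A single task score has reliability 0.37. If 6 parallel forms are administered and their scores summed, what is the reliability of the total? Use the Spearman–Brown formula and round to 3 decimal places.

ρ_k = kρ / (1 + (k−1)ρ) = 6·0.37 / (1 + 5·0.37) = 2.220 / 2.850 = 0.779.

0.779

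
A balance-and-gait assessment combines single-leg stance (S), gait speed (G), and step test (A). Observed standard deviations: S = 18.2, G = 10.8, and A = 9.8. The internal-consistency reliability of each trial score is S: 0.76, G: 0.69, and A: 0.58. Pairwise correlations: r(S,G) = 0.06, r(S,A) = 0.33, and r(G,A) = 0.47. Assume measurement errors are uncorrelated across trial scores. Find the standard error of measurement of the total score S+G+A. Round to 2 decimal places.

12.49

Var(total) = 543.92 + 240.794 = 784.714.
True-score variance = 387.927 + 240.794 = 628.722, so reliability = 0.8012.
Error variance = 784.714 − 628.722 = 155.993; SEM = √155.993 = 12.49.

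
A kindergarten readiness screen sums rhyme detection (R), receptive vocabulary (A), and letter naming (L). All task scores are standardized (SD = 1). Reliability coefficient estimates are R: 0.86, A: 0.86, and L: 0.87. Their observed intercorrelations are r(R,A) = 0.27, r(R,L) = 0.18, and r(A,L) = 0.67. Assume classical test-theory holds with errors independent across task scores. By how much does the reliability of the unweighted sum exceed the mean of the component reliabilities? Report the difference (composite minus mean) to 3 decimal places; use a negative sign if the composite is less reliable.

Var(sum) = 3 + 2.24 = 5.24; true-score variance = 2.59 + 2.24 = 4.83; composite reliability = 0.9218.
Mean component reliability = 0.8633.
Difference = 0.9218 − 0.8633 = 0.058.

0.058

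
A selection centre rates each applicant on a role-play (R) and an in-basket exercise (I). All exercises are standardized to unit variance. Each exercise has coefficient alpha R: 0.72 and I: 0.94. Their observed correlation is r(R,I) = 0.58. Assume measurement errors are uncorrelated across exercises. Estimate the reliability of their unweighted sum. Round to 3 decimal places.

0.892

Var(R+I) = 2 + 2·[0.58] = 2 + 1.16 = 3.16.
Because errors are independent across components, Cov(Tᵢ,Tⱼ) = Cov(Xᵢ,Xⱼ); the off-diagonal part of the true-score variance is the same as above.
True-score variance = [0.72 + 0.94] + 1.16 = 1.66 + 1.16 = 2.82.
Reliability = 2.82 / 3.16 = 0.892.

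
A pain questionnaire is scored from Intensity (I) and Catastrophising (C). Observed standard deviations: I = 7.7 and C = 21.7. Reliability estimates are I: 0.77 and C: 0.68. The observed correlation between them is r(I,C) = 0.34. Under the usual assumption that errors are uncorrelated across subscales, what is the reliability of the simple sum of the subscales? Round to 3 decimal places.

Var(I+C) = 7.7² + 21.7² + 2·[7.7·21.7·0.34] = 530.18 + 113.621 = 643.801.
Because errors are independent across components, Cov(Tᵢ,Tⱼ) = Cov(Xᵢ,Xⱼ); the off-diagonal part of the true-score variance is the same as above.
True-score variance = [7.7²·0.77 + 21.7²·0.68] + 113.621 = 365.858 + 113.621 = 479.48.
Reliability = 479.48 / 643.801 = 0.745.

0.745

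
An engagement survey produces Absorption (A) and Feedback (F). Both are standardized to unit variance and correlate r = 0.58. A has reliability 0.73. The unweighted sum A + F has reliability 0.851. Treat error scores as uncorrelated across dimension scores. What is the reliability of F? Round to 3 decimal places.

0.799

Var(A+F) = 2 + 2·0.58 = 3.160.
True-score variance = ρ_A + ρ_F + 2·0.58, so 0.851 = (0.73 + ρ_F + 1.16) / 3.160.
ρ_F = 0.851·3.160 − 0.73 − 1.16 = 0.799.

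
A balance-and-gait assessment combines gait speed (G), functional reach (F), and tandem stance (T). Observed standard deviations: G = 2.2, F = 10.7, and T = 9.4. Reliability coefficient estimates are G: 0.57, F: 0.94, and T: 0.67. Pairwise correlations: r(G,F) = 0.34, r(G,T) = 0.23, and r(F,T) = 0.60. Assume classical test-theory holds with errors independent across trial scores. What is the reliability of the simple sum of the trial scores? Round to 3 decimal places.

0.892

Var(G+F+T) = 2.2² + 10.7² + 9.4² + 2·[2.2·10.7·0.34 + 2.2·9.4·0.23 + 10.7·9.4·0.60] = 207.69 + 146.216 = 353.906.
Under uncorrelated errors the observed covariances equal the true-score covariances, so only the own-variance terms attenuate.
True-score variance = [2.2²·0.57 + 10.7²·0.94 + 9.4²·0.67] + 146.216 = 169.581 + 146.216 = 315.797.
Reliability = 315.797 / 353.906 = 0.892.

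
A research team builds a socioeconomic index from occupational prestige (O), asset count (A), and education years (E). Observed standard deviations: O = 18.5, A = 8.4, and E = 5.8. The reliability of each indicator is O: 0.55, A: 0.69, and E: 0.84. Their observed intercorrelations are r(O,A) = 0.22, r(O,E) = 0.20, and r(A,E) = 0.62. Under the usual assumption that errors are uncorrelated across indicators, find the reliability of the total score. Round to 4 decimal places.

0.7068

Var(O+A+E) = 18.5² + 8.4² + 5.8² + 2·[18.5·8.4·0.22 + 18.5·5.8·0.20 + 8.4·5.8·0.62] = 446.45 + 171.709 = 618.159.
Under uncorrelated errors the observed covariances equal the true-score covariances, so only the own-variance terms attenuate.
True-score variance = [18.5²·0.55 + 8.4²·0.69 + 5.8²·0.84] + 171.709 = 265.182 + 171.709 = 436.89.
Reliability = 436.89 / 618.159 = 0.7068.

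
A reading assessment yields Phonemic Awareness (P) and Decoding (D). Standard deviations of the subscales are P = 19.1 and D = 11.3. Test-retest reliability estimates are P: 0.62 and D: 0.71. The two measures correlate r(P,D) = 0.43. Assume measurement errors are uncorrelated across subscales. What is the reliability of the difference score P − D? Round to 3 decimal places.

Var(P−D) = 19.1² + 11.3² − 2·19.1·11.3·0.43 = 492.5 − 185.614 = 306.886.
Because errors are independent across components, Cov(Tᵢ,Tⱼ) = Cov(Xᵢ,Xⱼ); the off-diagonal part of the true-score variance is the same as above.
True-score variance = [19.1²·0.62 + 11.3²·0.71] − 185.614 = 316.842 − 185.614 = 131.228.
Reliability = 131.228 / 306.886 = 0.428.

0.428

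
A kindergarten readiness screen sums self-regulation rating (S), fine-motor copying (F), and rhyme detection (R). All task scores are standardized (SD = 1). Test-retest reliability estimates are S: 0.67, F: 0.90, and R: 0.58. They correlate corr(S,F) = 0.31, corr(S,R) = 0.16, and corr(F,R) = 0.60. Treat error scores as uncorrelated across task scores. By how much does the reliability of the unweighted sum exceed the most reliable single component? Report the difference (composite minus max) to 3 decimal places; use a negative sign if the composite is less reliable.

Var(sum) = 3 + 2.14 = 5.14; true-score variance = 2.15 + 2.14 = 4.29; composite reliability = 0.8346.
Max component reliability = 0.9000.
Difference = 0.8346 − 0.9000 = -0.065.

-0.065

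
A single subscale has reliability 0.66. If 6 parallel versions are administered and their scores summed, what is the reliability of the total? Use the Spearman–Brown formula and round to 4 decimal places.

0.9209

ρ_k = kρ / (1 + (k−1)ρ) = 6·0.66 / (1 + 5·0.66) = 3.960 / 4.300 = 0.9209.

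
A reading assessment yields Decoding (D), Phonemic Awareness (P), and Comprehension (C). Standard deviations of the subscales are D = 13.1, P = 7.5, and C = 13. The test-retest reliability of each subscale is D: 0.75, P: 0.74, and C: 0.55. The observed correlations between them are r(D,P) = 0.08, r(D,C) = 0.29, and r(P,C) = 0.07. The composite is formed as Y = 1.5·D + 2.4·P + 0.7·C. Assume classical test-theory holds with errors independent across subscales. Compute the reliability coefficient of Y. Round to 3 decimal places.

0.777

Var(Y) = 1.5²·13.1² + 2.4²·7.5² + 0.7²·13² + 2·[3.6·13.1·7.5·0.08 + 1.05·13.1·13·0.29 + 1.68·7.5·13·0.07] = 792.932 + 183.237 = 976.169.
With uncorrelated errors the cross-covariances are all true-score covariance, so they carry over unchanged; only the diagonal terms shrink to ρᵢσᵢ².
True-score variance = [1.5²·13.1²·0.75 + 2.4²·7.5²·0.74 + 0.7²·13²·0.55] + 183.237 = 574.897 + 183.237 = 758.134.
Reliability = 758.134 / 976.169 = 0.777.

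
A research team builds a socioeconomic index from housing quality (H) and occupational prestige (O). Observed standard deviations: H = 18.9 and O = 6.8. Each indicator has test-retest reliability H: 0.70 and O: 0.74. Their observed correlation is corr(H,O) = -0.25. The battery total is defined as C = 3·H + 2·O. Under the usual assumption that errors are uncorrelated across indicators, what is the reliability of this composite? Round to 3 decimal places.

Var(C) = 3²·18.9² + 2²·6.8² + 2·[6·18.9·6.8·(-0.25)] = 3399.85 − 385.56 = 3014.29.
With uncorrelated errors the cross-covariances are all true-score covariance, so they carry over unchanged; only the diagonal terms shrink to ρᵢσᵢ².
True-score variance = [3²·18.9²·0.70 + 2²·6.8²·0.74] − 385.56 = 2387.29 − 385.56 = 2001.73.
Reliability = 2001.73 / 3014.29 = 0.664.

0.664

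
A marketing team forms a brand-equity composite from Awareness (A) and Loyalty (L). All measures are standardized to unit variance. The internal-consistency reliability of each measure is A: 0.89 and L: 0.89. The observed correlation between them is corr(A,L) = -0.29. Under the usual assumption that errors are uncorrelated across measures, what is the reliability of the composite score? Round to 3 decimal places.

0.845

Var(A+L) = 2 + 2·[(-0.29)] = 2 − 0.58 = 1.42.
Because errors are independent across components, Cov(Tᵢ,Tⱼ) = Cov(Xᵢ,Xⱼ); the off-diagonal part of the true-score variance is the same as above.
True-score variance = [0.89 + 0.89] − 0.58 = 1.78 − 0.58 = 1.2.
Reliability = 1.2 / 1.42 = 0.845.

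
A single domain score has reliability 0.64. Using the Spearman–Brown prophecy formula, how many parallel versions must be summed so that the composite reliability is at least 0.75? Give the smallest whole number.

2

k ≥ ρ*(1−ρ₁)/(ρ₁(1−ρ*)) = 0.75·0.36 / (0.64·0.25) = 1.688.
Smallest integer k = 2.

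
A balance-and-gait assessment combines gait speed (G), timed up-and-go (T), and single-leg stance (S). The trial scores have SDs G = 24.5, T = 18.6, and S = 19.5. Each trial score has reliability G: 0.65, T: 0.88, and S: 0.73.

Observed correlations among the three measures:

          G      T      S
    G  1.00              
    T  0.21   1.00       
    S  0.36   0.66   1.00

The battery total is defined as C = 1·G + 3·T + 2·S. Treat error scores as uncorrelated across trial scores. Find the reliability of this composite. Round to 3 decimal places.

Var(C) = 24.5² + 3²·18.6² + 2²·19.5² + 2·[3·24.5·18.6·0.21 + 2·24.5·19.5·0.36 + 6·18.6·19.5·0.66] = 5234.89 + 4134.73 = 9369.62.
With uncorrelated errors the cross-covariances are all true-score covariance, so they carry over unchanged; only the diagonal terms shrink to ρᵢσᵢ².
True-score variance = [24.5²·0.65 + 3²·18.6²·0.88 + 2²·19.5²·0.73] + 4134.73 = 4240.5 + 4134.73 = 8375.22.
Reliability = 8375.22 / 9369.62 = 0.894.

0.894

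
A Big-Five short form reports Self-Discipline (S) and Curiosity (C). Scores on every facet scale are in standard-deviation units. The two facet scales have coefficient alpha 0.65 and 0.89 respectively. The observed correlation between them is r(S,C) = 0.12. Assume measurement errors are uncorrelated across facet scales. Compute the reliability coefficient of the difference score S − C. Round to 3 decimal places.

Var(S−C) = 1 + 1 − 2·0.12 = 2 − 0.24 = 1.76.
Because errors are independent across components, Cov(Tᵢ,Tⱼ) = Cov(Xᵢ,Xⱼ); the off-diagonal part of the true-score variance is the same as above.
True-score variance = [0.65 + 0.89] − 0.24 = 1.54 − 0.24 = 1.3.
Reliability = 1.3 / 1.76 = 0.739.

0.739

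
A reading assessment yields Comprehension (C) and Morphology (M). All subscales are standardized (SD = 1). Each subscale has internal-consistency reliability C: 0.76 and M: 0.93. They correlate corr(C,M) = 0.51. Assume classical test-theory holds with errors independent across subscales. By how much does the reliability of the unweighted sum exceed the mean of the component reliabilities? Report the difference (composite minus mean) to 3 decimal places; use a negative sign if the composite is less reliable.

0.052

Var(sum) = 2 + 1.02 = 3.02; true-score variance = 1.69 + 1.02 = 2.71; composite reliability = 0.8974.
Mean component reliability = 0.8450.
Difference = 0.8974 − 0.8450 = 0.052.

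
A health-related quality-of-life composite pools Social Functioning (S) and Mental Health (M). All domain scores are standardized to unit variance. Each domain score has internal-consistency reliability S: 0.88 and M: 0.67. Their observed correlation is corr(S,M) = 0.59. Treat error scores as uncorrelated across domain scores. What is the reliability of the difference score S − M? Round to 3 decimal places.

Var(S−M) = 1 + 1 − 2·0.59 = 2 − 1.18 = 0.82.
Because errors are independent across components, Cov(Tᵢ,Tⱼ) = Cov(Xᵢ,Xⱼ); the off-diagonal part of the true-score variance is the same as above.
True-score variance = [0.88 + 0.67] − 1.18 = 1.55 − 1.18 = 0.37.
Reliability = 0.37 / 0.82 = 0.451.

0.451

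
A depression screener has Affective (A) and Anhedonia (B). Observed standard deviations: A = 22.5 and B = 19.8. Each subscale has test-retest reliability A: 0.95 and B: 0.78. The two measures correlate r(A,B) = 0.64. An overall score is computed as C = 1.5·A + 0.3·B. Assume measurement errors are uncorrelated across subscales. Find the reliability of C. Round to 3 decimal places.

Var(C) = 1.5²·22.5² + 0.3²·19.8² + 2·[0.45·22.5·19.8·0.64] = 1174.35 + 256.608 = 1430.95.
Because errors are independent across components, Cov(Tᵢ,Tⱼ) = Cov(Xᵢ,Xⱼ); the off-diagonal part of the true-score variance is the same as above.
True-score variance = [1.5²·22.5²·0.95 + 0.3²·19.8²·0.78] + 256.608 = 1109.63 + 256.608 = 1366.24.
Reliability = 1366.24 / 1430.95 = 0.955.

0.955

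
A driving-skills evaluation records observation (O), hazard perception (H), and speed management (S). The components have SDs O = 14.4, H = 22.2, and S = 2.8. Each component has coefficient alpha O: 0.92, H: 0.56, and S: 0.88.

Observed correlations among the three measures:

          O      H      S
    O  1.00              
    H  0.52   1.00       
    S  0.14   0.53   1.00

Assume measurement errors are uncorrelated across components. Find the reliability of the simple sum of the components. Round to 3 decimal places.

0.790

Var(O+H+S) = 14.4² + 22.2² + 2.8² + 2·[14.4·22.2·0.52 + 14.4·2.8·0.14 + 22.2·2.8·0.53] = 708.04 + 409.646 = 1117.69.
With uncorrelated errors the cross-covariances are all true-score covariance, so they carry over unchanged; only the diagonal terms shrink to ρᵢσᵢ².
True-score variance = [14.4²·0.92 + 22.2²·0.56 + 2.8²·0.88] + 409.646 = 473.661 + 409.646 = 883.307.
Reliability = 883.307 / 1117.69 = 0.790.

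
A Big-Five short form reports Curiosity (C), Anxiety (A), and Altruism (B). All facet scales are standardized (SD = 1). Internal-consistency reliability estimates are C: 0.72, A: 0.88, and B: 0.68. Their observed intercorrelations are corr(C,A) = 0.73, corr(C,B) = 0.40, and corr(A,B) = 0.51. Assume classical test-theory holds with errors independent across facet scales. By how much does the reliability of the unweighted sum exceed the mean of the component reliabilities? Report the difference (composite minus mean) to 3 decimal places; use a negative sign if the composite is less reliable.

Var(sum) = 3 + 3.28 = 6.28; true-score variance = 2.28 + 3.28 = 5.56; composite reliability = 0.8854.
Mean component reliability = 0.7600.
Difference = 0.8854 − 0.7600 = 0.125.

0.125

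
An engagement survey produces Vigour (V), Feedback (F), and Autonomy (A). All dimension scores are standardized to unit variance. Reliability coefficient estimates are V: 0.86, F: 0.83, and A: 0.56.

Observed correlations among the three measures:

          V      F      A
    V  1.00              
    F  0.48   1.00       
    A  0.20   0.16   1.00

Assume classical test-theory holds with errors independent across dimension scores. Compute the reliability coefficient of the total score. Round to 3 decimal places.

0.840

Var(V+F+A) = 3 + 2·[0.48 + 0.20 + 0.16] = 3 + 1.68 = 4.68.
Under uncorrelated errors the observed covariances equal the true-score covariances, so only the own-variance terms attenuate.
True-score variance = [0.86 + 0.83 + 0.56] + 1.68 = 2.25 + 1.68 = 3.93.
Reliability = 3.93 / 4.68 = 0.840.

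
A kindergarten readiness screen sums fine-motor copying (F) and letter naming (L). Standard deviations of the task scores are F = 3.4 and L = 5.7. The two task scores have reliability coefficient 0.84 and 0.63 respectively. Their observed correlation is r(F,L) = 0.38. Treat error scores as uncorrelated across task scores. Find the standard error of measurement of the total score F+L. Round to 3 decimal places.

3.724

Var(total) = 44.05 + 14.7288 = 58.7788.
True-score variance = 30.1791 + 14.7288 = 44.9079, so reliability = 0.7640.
Error variance = 58.7788 − 44.9079 = 13.8709; SEM = √13.8709 = 3.724.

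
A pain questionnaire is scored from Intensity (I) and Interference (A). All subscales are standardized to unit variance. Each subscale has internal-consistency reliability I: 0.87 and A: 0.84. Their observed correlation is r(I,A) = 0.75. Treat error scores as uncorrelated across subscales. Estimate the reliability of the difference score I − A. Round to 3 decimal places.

0.420

Var(I−A) = 1 + 1 − 2·0.75 = 2 − 1.5 = 0.5.
Under uncorrelated errors the observed covariances equal the true-score covariances, so only the own-variance terms attenuate.
True-score variance = [0.87 + 0.84] − 1.5 = 1.71 − 1.5 = 0.21.
Reliability = 0.21 / 0.5 = 0.420.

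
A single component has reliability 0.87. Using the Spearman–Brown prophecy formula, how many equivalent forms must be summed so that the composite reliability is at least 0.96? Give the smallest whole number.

k ≥ ρ*(1−ρ₁)/(ρ₁(1−ρ*)) = 0.96·0.13 / (0.87·0.04) = 3.586.
Smallest integer k = 4.

4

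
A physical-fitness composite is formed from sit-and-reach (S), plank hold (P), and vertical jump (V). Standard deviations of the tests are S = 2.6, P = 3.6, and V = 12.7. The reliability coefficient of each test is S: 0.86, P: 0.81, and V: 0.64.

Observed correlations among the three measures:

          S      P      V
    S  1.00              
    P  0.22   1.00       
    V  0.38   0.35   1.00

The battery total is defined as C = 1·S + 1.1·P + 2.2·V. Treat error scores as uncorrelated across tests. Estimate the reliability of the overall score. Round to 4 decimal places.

0.6969

Var(C) = 2.6² + 1.1²·3.6² + 2.2²·12.7² + 2·[1.1·2.6·3.6·0.22 + 2.2·2.6·12.7·0.38 + 2.42·3.6·12.7·0.35] = 803.085 + 137.189 = 940.275.
Under uncorrelated errors the observed covariances equal the true-score covariances, so only the own-variance terms attenuate.
True-score variance = [2.6²·0.86 + 1.1²·3.6²·0.81 + 2.2²·12.7²·0.64] + 137.189 = 518.128 + 137.189 = 655.317.
Reliability = 655.317 / 940.275 = 0.6969.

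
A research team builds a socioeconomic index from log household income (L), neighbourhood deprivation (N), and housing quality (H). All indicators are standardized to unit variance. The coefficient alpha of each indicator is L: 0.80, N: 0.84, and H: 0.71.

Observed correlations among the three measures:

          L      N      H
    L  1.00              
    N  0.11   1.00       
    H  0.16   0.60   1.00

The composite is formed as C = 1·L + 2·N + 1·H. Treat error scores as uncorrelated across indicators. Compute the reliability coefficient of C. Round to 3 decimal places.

0.877

Var(C) = 1 + 2² + 1 + 2·[2·0.11 + 0.16 + 2·0.60] = 6 + 3.16 = 9.16.
Because errors are independent across components, Cov(Tᵢ,Tⱼ) = Cov(Xᵢ,Xⱼ); the off-diagonal part of the true-score variance is the same as above.
True-score variance = [0.80 + 2²·0.84 + 0.71] + 3.16 = 4.87 + 3.16 = 8.03.
Reliability = 8.03 / 9.16 = 0.877.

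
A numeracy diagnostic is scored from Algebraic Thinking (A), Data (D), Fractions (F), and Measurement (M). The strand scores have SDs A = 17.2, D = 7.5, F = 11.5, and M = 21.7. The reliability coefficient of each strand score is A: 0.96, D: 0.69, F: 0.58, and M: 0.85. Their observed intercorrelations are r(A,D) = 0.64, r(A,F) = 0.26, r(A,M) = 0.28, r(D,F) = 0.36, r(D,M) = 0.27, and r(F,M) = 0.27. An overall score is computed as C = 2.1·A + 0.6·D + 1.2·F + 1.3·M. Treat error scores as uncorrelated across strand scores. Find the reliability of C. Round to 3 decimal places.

Var(C) = 2.1²·17.2² + 0.6²·7.5² + 1.2²·11.5² + 1.3²·21.7² + 2·[1.26·17.2·7.5·0.64 + 2.52·17.2·11.5·0.26 + 2.73·17.2·21.7·0.28 + 0.72·7.5·11.5·0.36 + 0.78·7.5·21.7·0.27 + 1.56·11.5·21.7·0.27] = 2311.15 + 1361.34 = 3672.49.
With uncorrelated errors the cross-covariances are all true-score covariance, so they carry over unchanged; only the diagonal terms shrink to ρᵢσᵢ².
True-score variance = [2.1²·17.2²·0.96 + 0.6²·7.5²·0.69 + 1.2²·11.5²·0.58 + 1.3²·21.7²·0.85] + 1361.34 = 2053.33 + 1361.34 = 3414.67.
Reliability = 3414.67 / 3672.49 = 0.930.

0.930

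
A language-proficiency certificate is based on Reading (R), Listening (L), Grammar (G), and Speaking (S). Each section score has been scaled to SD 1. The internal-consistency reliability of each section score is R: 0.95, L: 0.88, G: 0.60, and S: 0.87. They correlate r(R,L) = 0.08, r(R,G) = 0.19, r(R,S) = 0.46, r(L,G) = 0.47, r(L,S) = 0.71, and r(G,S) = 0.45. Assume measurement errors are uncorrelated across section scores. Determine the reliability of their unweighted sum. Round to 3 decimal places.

0.920

Var(R+L+G+S) = 4 + 2·[0.08 + 0.19 + 0.46 + 0.47 + 0.71 + 0.45] = 4 + 4.72 = 8.72.
Under uncorrelated errors the observed covariances equal the true-score covariances, so only the own-variance terms attenuate.
True-score variance = [0.95 + 0.88 + 0.60 + 0.87] + 4.72 = 3.3 + 4.72 = 8.02.
Reliability = 8.02 / 8.72 = 0.920.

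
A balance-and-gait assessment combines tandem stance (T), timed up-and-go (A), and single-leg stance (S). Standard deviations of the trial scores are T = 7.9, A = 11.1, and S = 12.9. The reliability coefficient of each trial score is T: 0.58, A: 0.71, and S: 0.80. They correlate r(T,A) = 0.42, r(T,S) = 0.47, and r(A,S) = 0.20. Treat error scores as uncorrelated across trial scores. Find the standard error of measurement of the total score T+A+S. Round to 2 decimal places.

9.76

Var(total) = 352.03 + 226.731 = 578.761.
True-score variance = 256.805 + 226.731 = 483.536, so reliability = 0.8355.
Error variance = 578.761 − 483.536 = 95.2251; SEM = √95.2251 = 9.76.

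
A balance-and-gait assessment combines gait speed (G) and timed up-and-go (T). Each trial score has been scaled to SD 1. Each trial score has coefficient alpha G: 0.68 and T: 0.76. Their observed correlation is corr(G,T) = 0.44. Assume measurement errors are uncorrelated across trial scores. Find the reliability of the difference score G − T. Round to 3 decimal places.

0.500

Var(G−T) = 1 + 1 − 2·0.44 = 2 − 0.88 = 1.12.
Because errors are independent across components, Cov(Tᵢ,Tⱼ) = Cov(Xᵢ,Xⱼ); the off-diagonal part of the true-score variance is the same as above.
True-score variance = [0.68 + 0.76] − 0.88 = 1.44 − 0.88 = 0.56.
Reliability = 0.56 / 1.12 = 0.500.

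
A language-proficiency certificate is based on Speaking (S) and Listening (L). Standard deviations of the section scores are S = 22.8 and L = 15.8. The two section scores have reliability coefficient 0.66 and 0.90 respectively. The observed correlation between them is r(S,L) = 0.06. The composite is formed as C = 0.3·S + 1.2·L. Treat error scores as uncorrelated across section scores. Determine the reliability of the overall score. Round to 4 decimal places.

Var(C) = 0.3²·22.8² + 1.2²·15.8² + 2·[0.36·22.8·15.8·0.06] = 406.267 + 15.5624 = 421.83.
Because errors are independent across components, Cov(Tᵢ,Tⱼ) = Cov(Xᵢ,Xⱼ); the off-diagonal part of the true-score variance is the same as above.
True-score variance = [0.3²·22.8²·0.66 + 1.2²·15.8²·0.90] + 15.5624 = 354.412 + 15.5624 = 369.974.
Reliability = 369.974 / 421.83 = 0.8771.

0.8771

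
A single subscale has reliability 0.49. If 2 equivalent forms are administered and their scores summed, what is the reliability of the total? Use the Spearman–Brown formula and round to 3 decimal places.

0.658

ρ_k = kρ / (1 + (k−1)ρ) = 2·0.49 / (1 + 1·0.49) = 0.980 / 1.490 = 0.658.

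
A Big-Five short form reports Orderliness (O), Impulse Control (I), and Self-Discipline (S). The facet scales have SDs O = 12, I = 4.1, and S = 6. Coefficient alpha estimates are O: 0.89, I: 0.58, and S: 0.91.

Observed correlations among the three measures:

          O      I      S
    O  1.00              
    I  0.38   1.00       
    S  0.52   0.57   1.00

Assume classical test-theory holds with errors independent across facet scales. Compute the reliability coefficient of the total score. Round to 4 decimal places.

Var(O+I+S) = 12² + 4.1² + 6² + 2·[12·4.1·0.38 + 12·6·0.52 + 4.1·6·0.57] = 196.81 + 140.316 = 337.126.
Because errors are independent across components, Cov(Tᵢ,Tⱼ) = Cov(Xᵢ,Xⱼ); the off-diagonal part of the true-score variance is the same as above.
True-score variance = [12²·0.89 + 4.1²·0.58 + 6²·0.91] + 140.316 = 170.67 + 140.316 = 310.986.
Reliability = 310.986 / 337.126 = 0.9225.

0.9225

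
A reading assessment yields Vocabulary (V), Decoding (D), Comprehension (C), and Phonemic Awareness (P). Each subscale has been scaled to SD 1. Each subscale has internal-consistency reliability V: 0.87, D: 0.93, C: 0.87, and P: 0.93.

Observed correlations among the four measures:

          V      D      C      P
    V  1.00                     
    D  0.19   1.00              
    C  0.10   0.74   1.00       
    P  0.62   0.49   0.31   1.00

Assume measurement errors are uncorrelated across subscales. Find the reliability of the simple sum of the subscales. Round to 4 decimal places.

Var(V+D+C+P) = 4 + 2·[0.19 + 0.10 + 0.62 + 0.74 + 0.49 + 0.31] = 4 + 4.9 = 8.9.
Under uncorrelated errors the observed covariances equal the true-score covariances, so only the own-variance terms attenuate.
True-score variance = [0.87 + 0.93 + 0.87 + 0.93] + 4.9 = 3.6 + 4.9 = 8.5.
Reliability = 8.5 / 8.9 = 0.9551.

0.9551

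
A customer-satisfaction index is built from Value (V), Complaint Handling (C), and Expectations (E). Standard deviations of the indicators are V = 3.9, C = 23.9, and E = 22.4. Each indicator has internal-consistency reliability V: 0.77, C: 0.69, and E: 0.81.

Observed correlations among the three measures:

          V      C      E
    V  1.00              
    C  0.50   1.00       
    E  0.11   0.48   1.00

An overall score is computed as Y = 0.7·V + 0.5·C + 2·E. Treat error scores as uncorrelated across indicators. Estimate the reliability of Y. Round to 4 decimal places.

Var(Y) = 0.7²·3.9² + 0.5²·23.9² + 2²·22.4² + 2·[0.35·3.9·23.9·0.50 + 1.4·3.9·22.4·0.11 + 23.9·22.4·0.48] = 2157.3 + 573.476 = 2730.77.
Under uncorrelated errors the observed covariances equal the true-score covariances, so only the own-variance terms attenuate.
True-score variance = [0.7²·3.9²·0.77 + 0.5²·23.9²·0.69 + 2²·22.4²·0.81] + 573.476 = 1729.97 + 573.476 = 2303.45.
Reliability = 2303.45 / 2730.77 = 0.8435.

0.8435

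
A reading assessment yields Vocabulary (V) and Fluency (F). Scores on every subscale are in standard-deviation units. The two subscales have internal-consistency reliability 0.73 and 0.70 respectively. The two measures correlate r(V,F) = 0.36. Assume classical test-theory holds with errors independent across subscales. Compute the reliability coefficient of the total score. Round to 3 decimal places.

0.790

Var(V+F) = 2 + 2·[0.36] = 2 + 0.72 = 2.72.
With uncorrelated errors the cross-covariances are all true-score covariance, so they carry over unchanged; only the diagonal terms shrink to ρᵢσᵢ².
True-score variance = [0.73 + 0.70] + 0.72 = 1.43 + 0.72 = 2.15.
Reliability = 2.15 / 2.72 = 0.790.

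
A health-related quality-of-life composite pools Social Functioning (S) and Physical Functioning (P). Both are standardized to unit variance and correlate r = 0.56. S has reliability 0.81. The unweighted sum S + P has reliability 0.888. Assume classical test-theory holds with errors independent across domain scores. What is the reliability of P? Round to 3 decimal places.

0.841

Var(S+P) = 2 + 2·0.56 = 3.120.
True-score variance = ρ_S + ρ_P + 2·0.56, so 0.888 = (0.81 + ρ_P + 1.12) / 3.120.
ρ_P = 0.888·3.120 − 0.81 − 1.12 = 0.841.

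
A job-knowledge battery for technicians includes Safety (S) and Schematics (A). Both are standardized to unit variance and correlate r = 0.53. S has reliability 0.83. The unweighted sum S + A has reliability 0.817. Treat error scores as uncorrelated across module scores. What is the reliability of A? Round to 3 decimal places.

0.610

Var(S+A) = 2 + 2·0.53 = 3.060.
True-score variance = ρ_S + ρ_A + 2·0.53, so 0.817 = (0.83 + ρ_A + 1.06) / 3.060.
ρ_A = 0.817·3.060 − 0.83 − 1.06 = 0.610.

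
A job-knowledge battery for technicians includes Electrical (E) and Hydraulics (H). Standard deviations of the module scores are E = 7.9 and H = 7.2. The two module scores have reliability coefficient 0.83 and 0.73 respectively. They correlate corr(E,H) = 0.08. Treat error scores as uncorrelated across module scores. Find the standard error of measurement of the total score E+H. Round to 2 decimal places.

Var(total) = 114.25 + 9.1008 = 123.351.
True-score variance = 89.6435 + 9.1008 = 98.7443, so reliability = 0.8005.
Error variance = 123.351 − 98.7443 = 24.6065; SEM = √24.6065 = 4.96.

4.96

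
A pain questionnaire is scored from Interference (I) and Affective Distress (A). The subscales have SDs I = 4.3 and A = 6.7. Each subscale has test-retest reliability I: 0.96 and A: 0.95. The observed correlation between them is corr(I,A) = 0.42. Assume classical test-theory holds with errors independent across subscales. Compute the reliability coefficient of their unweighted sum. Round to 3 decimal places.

Var(I+A) = 4.3² + 6.7² + 2·[4.3·6.7·0.42] = 63.38 + 24.2004 = 87.5804.
Under uncorrelated errors the observed covariances equal the true-score covariances, so only the own-variance terms attenuate.
True-score variance = [4.3²·0.96 + 6.7²·0.95] + 24.2004 = 60.3959 + 24.2004 = 84.5963.
Reliability = 84.5963 / 87.5804 = 0.966.

0.966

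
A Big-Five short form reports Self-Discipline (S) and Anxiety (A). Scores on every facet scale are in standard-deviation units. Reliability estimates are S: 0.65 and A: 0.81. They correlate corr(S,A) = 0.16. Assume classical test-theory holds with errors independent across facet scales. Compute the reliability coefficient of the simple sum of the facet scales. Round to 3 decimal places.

Var(S+A) = 2 + 2·[0.16] = 2 + 0.32 = 2.32.
Because errors are independent across components, Cov(Tᵢ,Tⱼ) = Cov(Xᵢ,Xⱼ); the off-diagonal part of the true-score variance is the same as above.
True-score variance = [0.65 + 0.81] + 0.32 = 1.46 + 0.32 = 1.78.
Reliability = 1.78 / 2.32 = 0.767.

0.767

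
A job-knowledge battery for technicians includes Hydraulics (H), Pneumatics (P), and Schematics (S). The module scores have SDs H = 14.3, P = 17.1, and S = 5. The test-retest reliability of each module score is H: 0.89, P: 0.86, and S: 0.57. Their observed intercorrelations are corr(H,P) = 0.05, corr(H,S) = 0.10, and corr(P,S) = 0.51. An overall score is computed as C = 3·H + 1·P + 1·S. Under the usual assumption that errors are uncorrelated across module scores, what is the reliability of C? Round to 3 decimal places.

Var(C) = 3²·14.3² + 17.1² + 5² + 2·[3·14.3·17.1·0.05 + 3·14.3·5·0.10 + 17.1·5·0.51] = 2157.82 + 203.469 = 2361.29.
With uncorrelated errors the cross-covariances are all true-score covariance, so they carry over unchanged; only the diagonal terms shrink to ρᵢσᵢ².
True-score variance = [3²·14.3²·0.89 + 17.1²·0.86 + 5²·0.57] + 203.469 = 1903.69 + 203.469 = 2107.16.
Reliability = 2107.16 / 2361.29 = 0.892.

0.892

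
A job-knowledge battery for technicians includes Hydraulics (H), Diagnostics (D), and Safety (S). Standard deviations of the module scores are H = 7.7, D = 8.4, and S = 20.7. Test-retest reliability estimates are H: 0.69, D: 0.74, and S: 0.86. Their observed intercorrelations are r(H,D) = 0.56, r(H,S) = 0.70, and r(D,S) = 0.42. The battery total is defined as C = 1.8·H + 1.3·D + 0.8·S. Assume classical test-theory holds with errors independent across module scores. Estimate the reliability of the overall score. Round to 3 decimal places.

0.895

Var(C) = 1.8²·7.7² + 1.3²·8.4² + 0.8²·20.7² + 2·[2.34·7.7·8.4·0.56 + 1.44·7.7·20.7·0.70 + 1.04·8.4·20.7·0.42] = 585.58 + 642.745 = 1228.32.
Because errors are independent across components, Cov(Tᵢ,Tⱼ) = Cov(Xᵢ,Xⱼ); the off-diagonal part of the true-score variance is the same as above.
True-score variance = [1.8²·7.7²·0.69 + 1.3²·8.4²·0.74 + 0.8²·20.7²·0.86] + 642.745 = 456.632 + 642.745 = 1099.38.
Reliability = 1099.38 / 1228.32 = 0.895.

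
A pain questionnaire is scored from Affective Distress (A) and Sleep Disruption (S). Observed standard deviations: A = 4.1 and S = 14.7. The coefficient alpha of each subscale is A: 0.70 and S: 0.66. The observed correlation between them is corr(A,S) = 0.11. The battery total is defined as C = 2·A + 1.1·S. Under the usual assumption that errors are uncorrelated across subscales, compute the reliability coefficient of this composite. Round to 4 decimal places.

Var(C) = 2²·4.1² + 1.1²·14.7² + 2·[2.2·4.1·14.7·0.11] = 328.709 + 29.1707 = 357.88.
Because errors are independent across components, Cov(Tᵢ,Tⱼ) = Cov(Xᵢ,Xⱼ); the off-diagonal part of the true-score variance is the same as above.
True-score variance = [2²·4.1²·0.70 + 1.1²·14.7²·0.66] + 29.1707 = 219.637 + 29.1707 = 248.808.
Reliability = 248.808 / 357.88 = 0.6952.

0.6952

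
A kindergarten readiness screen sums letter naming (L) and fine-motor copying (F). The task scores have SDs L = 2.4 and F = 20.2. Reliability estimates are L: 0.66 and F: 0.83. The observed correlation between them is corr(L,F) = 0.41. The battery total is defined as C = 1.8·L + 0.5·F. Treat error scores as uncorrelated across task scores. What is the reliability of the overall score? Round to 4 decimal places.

Var(C) = 1.8²·2.4² + 0.5²·20.2² + 2·[0.9·2.4·20.2·0.41] = 120.672 + 35.7782 = 156.451.
With uncorrelated errors the cross-covariances are all true-score covariance, so they carry over unchanged; only the diagonal terms shrink to ρᵢσᵢ².
True-score variance = [1.8²·2.4²·0.66 + 0.5²·20.2²·0.83] + 35.7782 = 96.9855 + 35.7782 = 132.764.
Reliability = 132.764 / 156.451 = 0.8486.

0.8486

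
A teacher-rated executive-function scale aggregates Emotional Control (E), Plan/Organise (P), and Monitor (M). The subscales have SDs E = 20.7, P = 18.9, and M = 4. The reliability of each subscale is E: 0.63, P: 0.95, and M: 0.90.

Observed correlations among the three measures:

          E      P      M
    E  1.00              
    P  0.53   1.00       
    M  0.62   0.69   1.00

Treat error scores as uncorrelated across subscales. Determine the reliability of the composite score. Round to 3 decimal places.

Var(E+P+M) = 20.7² + 18.9² + 4² + 2·[20.7·18.9·0.53 + 20.7·4·0.62 + 18.9·4·0.69] = 801.7 + 621.704 = 1423.4.
Under uncorrelated errors the observed covariances equal the true-score covariances, so only the own-variance terms attenuate.
True-score variance = [20.7²·0.63 + 18.9²·0.95 + 4²·0.90] + 621.704 = 623.698 + 621.704 = 1245.4.
Reliability = 1245.4 / 1423.4 = 0.875.

0.875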